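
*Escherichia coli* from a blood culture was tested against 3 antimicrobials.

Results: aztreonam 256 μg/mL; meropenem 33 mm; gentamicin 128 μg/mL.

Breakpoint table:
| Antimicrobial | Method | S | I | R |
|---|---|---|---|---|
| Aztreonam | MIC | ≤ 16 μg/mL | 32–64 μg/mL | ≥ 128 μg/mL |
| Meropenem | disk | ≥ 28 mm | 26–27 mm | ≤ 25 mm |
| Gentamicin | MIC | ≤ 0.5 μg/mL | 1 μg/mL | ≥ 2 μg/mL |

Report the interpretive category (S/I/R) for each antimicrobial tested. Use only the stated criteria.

Aztreonam 256 μg/mL: ≥ 128 μg/mL ⇒ R
Meropenem 33 mm: ≥ 28 mm → susceptible
Gentamicin (128 μg/mL) ≥ 2 μg/mL — Resistant

R, S, R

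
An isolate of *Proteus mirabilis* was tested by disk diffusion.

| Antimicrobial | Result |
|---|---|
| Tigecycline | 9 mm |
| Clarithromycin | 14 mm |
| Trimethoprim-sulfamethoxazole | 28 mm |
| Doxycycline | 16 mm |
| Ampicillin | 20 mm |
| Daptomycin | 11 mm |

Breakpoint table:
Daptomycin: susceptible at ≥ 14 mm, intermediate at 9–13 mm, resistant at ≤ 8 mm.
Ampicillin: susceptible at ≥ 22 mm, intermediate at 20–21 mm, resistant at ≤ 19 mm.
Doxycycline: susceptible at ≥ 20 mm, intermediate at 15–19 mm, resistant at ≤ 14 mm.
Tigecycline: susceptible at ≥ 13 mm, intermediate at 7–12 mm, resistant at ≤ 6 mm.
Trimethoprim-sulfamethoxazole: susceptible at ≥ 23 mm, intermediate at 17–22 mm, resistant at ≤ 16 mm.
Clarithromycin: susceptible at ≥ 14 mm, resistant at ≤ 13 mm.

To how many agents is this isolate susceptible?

Tigecycline 9 mm: in 7–12 mm → I
Clarithromycin 14 mm: ≥ 14 mm ⇒ Susceptible
Trimethoprim-sulfamethoxazole 28 mm: ≥ 23 mm → Susceptible
Doxycycline (16 mm) in 15–19 mm ⇒ I
Ampicillin 20 mm: in 20–21 mm — I
Daptomycin: 11 mm is in 9–13 mm — Intermediate
Susceptible: 2

2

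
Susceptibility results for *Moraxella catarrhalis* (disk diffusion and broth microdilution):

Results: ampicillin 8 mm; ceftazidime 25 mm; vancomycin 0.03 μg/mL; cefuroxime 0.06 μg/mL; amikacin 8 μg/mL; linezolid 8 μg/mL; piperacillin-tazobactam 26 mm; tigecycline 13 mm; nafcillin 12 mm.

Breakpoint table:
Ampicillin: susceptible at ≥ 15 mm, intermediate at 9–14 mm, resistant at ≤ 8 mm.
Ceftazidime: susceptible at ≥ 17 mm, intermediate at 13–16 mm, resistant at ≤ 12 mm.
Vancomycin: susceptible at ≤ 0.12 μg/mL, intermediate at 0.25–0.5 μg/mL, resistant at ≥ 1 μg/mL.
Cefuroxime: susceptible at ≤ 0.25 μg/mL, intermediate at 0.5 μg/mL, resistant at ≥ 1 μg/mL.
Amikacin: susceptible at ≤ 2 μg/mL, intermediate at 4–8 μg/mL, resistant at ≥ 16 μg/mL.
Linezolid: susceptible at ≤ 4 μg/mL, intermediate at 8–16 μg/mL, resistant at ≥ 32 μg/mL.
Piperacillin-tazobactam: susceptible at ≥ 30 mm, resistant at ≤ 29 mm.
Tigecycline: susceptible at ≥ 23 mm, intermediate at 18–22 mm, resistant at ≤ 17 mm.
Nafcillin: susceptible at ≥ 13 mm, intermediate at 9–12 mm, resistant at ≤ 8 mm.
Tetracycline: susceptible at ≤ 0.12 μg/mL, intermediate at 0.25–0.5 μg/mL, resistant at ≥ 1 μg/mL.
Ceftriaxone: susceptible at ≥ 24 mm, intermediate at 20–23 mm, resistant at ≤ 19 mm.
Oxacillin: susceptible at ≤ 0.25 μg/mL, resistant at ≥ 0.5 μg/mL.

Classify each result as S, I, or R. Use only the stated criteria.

R, S, S, S, I, I, R, R, I

Ampicillin (8 mm) ≤ 8 mm — R
Ceftazidime (25 mm) ≥ 17 mm — susceptible
Vancomycin (0.03 μg/mL) ≤ 0.12 μg/mL — S
Cefuroxime: 0.06 μg/mL is ≤ 0.25 μg/mL → S
Amikacin (8 μg/mL) in 4–8 μg/mL ⇒ intermediate
Linezolid: 8 μg/mL is in 8–16 μg/mL → intermediate
Piperacillin-tazobactam 26 mm: ≤ 29 mm → R
Tigecycline (13 mm) ≤ 17 mm → R
Nafcillin 12 mm: in 9–12 mm — I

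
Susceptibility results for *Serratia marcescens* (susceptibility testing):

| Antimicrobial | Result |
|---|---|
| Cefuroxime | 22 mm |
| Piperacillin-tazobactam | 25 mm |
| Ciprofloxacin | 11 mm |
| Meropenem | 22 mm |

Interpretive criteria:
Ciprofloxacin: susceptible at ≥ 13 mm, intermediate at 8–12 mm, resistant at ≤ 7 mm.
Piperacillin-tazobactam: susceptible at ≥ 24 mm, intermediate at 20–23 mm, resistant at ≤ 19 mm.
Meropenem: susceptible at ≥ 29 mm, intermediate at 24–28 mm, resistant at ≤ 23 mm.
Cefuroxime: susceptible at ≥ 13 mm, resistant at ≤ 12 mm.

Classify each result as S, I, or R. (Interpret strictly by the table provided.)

S, S, I, R

Cefuroxime: 22 mm is ≥ 13 mm → susceptible
Piperacillin-tazobactam: 25 mm is ≥ 24 mm — susceptible
Ciprofloxacin (11 mm) in 8–12 mm — intermediate
Meropenem: 22 mm is ≤ 23 mm → R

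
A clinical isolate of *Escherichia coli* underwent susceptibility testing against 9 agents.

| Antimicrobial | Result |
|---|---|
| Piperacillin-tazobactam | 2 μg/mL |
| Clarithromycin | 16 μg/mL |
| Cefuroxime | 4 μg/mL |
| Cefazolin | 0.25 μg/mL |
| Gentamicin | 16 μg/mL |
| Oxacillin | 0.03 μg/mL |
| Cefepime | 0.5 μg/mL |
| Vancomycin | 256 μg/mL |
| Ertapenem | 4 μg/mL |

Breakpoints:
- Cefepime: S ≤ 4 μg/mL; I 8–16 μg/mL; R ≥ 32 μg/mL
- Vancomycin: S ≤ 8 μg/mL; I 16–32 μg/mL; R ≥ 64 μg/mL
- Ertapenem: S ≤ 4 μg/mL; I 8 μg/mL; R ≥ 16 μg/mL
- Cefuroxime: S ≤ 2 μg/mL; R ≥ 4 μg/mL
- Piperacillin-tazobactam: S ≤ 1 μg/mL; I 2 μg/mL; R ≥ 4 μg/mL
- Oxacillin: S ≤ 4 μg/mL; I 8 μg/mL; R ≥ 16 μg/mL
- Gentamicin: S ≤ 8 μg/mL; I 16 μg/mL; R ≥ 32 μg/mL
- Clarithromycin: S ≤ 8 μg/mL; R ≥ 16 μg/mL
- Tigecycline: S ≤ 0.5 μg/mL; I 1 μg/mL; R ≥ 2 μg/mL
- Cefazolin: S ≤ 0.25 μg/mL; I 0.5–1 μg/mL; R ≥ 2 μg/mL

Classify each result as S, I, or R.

I, R, R, S, I, S, S, R, S

Piperacillin-tazobactam: 2 μg/mL is = 2 μg/mL → I
Clarithromycin (16 μg/mL) ≥ 16 μg/mL — resistant
Cefuroxime: 4 μg/mL is ≥ 4 μg/mL — R
Cefazolin: 0.25 μg/mL is ≤ 0.25 μg/mL — Susceptible
Gentamicin 16 μg/mL: = 16 μg/mL → Intermediate
Oxacillin 0.03 μg/mL: ≤ 4 μg/mL — S
Cefepime: 0.5 μg/mL is ≤ 4 μg/mL → S
Vancomycin: 256 μg/mL is ≥ 64 μg/mL ⇒ R
Ertapenem (4 μg/mL) ≤ 4 μg/mL ⇒ S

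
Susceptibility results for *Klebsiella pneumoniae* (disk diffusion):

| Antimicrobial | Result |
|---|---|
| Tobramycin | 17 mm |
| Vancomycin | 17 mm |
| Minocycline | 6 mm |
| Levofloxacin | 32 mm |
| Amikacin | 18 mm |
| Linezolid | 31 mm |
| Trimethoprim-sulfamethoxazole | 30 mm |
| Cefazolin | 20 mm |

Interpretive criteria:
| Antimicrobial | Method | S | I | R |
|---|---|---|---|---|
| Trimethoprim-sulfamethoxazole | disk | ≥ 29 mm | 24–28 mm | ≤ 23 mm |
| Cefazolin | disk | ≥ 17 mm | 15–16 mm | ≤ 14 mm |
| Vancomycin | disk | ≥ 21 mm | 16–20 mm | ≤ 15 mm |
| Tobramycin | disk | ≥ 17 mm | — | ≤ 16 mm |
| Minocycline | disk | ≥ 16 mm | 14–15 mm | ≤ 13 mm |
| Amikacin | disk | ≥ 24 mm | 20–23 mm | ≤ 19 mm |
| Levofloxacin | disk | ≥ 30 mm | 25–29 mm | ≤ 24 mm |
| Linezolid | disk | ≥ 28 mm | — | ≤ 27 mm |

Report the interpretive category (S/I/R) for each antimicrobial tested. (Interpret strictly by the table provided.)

Tobramycin 17 mm: ≥ 17 mm ⇒ susceptible
Vancomycin (17 mm) in 16–20 mm → Intermediate
Minocycline 6 mm: ≤ 13 mm → Resistant
Levofloxacin 32 mm: ≥ 30 mm ⇒ S
Amikacin (18 mm) ≤ 19 mm ⇒ resistant
Linezolid (31 mm) ≥ 28 mm ⇒ susceptible
Trimethoprim-sulfamethoxazole 30 mm: ≥ 29 mm → Susceptible
Cefazolin (20 mm) ≥ 17 mm ⇒ Susceptible

S, I, R, S, R, S, S, S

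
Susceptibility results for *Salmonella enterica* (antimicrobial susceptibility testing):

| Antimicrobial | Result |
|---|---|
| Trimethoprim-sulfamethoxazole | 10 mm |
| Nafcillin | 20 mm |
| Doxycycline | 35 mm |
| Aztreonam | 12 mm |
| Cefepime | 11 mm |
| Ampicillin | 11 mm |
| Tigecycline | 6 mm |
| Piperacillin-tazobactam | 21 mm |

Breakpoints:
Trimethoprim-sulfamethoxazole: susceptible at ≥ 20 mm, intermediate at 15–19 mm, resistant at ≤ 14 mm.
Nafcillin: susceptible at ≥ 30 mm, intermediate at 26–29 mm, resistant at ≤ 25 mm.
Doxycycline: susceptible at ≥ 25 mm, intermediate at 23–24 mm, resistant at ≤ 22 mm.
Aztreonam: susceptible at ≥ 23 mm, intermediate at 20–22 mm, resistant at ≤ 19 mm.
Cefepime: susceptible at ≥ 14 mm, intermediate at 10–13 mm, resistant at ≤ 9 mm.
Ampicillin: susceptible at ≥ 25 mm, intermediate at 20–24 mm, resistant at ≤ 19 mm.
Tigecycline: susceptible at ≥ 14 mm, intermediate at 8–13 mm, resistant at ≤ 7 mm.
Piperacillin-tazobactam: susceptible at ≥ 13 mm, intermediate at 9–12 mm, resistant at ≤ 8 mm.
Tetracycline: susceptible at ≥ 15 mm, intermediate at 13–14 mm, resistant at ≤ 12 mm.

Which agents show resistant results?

trimethoprim-sulfamethoxazole, nafcillin, aztreonam, ampicillin, tigecycline

Trimethoprim-sulfamethoxazole (10 mm) ≤ 14 mm — R
Nafcillin (20 mm) ≤ 25 mm → Resistant
Doxycycline: 35 mm is ≥ 25 mm — Susceptible
Aztreonam (12 mm) ≤ 19 mm → R
Cefepime 11 mm: in 10–13 mm → I
Ampicillin (11 mm) ≤ 19 mm → R
Tigecycline: 6 mm is ≤ 7 mm → R
Piperacillin-tazobactam: 21 mm is ≥ 13 mm → susceptible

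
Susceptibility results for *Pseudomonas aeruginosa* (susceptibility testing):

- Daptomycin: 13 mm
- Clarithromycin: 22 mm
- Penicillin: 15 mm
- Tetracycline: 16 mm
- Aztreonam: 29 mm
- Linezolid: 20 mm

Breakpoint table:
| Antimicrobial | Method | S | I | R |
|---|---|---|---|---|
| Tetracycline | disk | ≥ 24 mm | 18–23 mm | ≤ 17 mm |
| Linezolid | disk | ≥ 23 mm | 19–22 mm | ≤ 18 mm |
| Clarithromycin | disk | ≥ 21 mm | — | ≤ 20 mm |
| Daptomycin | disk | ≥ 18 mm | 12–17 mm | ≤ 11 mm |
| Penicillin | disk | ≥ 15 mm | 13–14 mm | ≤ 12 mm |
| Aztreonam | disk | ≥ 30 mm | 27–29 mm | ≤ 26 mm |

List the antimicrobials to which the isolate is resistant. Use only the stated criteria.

Daptomycin 13 mm: in 12–17 mm ⇒ Intermediate
Clarithromycin 22 mm: ≥ 21 mm → S
Penicillin 15 mm: ≥ 15 mm — susceptible
Tetracycline 16 mm: ≤ 17 mm → resistant
Aztreonam (29 mm) in 27–29 mm ⇒ Intermediate
Linezolid (20 mm) in 19–22 mm ⇒ Intermediate

tetracycline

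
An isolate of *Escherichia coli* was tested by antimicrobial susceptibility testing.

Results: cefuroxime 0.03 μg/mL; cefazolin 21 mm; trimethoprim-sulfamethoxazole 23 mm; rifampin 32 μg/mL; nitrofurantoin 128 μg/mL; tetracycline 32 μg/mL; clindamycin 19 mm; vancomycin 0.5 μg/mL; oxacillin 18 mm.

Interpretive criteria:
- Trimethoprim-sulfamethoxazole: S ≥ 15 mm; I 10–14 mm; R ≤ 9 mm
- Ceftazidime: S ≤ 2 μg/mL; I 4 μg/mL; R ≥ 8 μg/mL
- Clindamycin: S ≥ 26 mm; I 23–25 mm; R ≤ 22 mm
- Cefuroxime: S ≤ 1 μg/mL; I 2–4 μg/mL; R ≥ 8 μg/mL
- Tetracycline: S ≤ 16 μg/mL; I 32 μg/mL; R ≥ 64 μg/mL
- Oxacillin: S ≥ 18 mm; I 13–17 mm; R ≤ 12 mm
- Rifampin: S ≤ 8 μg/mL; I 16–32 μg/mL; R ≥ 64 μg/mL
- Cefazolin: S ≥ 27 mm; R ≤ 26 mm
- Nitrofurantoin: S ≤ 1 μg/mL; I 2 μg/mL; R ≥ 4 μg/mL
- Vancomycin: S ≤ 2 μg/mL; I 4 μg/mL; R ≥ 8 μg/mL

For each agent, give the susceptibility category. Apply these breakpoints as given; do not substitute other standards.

S, R, S, I, R, I, R, S, S

Cefuroxime 0.03 μg/mL: ≤ 1 μg/mL — susceptible
Cefazolin (21 mm) ≤ 26 mm → Resistant
Trimethoprim-sulfamethoxazole 23 mm: ≥ 15 mm — Susceptible
Rifampin 32 μg/mL: in 16–32 μg/mL → Intermediate
Nitrofurantoin (128 μg/mL) ≥ 4 μg/mL — Resistant
Tetracycline 32 μg/mL: = 32 μg/mL → Intermediate
Clindamycin 19 mm: ≤ 22 mm ⇒ R
Vancomycin: 0.5 μg/mL is ≤ 2 μg/mL → susceptible
Oxacillin 18 mm: ≥ 18 mm → susceptible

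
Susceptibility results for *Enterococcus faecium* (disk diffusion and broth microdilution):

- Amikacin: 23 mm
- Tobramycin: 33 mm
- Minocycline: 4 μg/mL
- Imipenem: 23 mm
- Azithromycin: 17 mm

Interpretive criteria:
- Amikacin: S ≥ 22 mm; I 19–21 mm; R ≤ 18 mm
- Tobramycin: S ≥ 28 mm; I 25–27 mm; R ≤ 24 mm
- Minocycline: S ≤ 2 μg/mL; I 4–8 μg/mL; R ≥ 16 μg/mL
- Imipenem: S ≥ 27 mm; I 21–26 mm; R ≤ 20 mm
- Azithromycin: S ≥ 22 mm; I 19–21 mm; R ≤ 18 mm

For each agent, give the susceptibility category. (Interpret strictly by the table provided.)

Amikacin 23 mm: ≥ 22 mm ⇒ susceptible
Tobramycin 33 mm: ≥ 28 mm — susceptible
Minocycline (4 μg/mL) in 4–8 μg/mL — Intermediate
Imipenem: 23 mm is in 21–26 mm ⇒ I
Azithromycin 17 mm: ≤ 18 mm — R

S, S, I, I, R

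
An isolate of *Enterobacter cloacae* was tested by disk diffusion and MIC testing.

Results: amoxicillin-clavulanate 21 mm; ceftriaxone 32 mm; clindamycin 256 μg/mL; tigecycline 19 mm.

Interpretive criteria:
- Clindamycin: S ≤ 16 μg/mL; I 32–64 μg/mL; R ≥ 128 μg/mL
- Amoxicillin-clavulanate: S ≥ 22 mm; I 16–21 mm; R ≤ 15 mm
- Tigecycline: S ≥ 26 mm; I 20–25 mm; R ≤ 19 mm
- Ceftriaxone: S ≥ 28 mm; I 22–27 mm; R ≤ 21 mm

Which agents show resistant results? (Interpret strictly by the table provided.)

Amoxicillin-clavulanate (21 mm) in 16–21 mm → intermediate
Ceftriaxone 32 mm: ≥ 28 mm → S
Clindamycin: 256 μg/mL is ≥ 128 μg/mL ⇒ Resistant
Tigecycline (19 mm) ≤ 19 mm ⇒ resistant

clindamycin, tigecycline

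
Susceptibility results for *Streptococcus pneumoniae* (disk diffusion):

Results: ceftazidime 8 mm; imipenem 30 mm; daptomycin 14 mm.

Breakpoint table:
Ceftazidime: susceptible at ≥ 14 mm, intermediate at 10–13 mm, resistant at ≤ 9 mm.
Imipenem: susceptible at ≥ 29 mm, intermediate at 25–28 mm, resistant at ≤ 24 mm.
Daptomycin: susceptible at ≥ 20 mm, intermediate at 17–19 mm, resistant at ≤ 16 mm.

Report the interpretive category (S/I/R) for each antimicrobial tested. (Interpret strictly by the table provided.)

Ceftazidime (8 mm) ≤ 9 mm → Resistant
Imipenem (30 mm) ≥ 29 mm — Susceptible
Daptomycin (14 mm) ≤ 16 mm → Resistant

R, S, R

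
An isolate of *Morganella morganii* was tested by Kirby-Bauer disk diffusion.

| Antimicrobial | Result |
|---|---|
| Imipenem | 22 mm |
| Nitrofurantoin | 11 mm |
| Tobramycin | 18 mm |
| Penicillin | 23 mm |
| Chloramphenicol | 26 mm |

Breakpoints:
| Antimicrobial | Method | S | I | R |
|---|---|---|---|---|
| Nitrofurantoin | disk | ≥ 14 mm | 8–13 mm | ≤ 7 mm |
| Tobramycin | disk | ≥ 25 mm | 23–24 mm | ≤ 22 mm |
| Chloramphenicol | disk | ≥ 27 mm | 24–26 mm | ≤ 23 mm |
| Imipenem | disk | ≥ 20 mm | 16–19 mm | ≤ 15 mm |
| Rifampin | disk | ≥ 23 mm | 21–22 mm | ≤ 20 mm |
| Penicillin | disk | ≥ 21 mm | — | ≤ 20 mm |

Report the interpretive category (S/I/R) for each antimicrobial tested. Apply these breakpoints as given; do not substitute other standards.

S, I, R, S, I

Imipenem 22 mm: ≥ 20 mm → S
Nitrofurantoin (11 mm) in 8–13 mm → I
Tobramycin (18 mm) ≤ 22 mm — resistant
Penicillin 23 mm: ≥ 21 mm → S
Chloramphenicol (26 mm) in 24–26 mm → intermediate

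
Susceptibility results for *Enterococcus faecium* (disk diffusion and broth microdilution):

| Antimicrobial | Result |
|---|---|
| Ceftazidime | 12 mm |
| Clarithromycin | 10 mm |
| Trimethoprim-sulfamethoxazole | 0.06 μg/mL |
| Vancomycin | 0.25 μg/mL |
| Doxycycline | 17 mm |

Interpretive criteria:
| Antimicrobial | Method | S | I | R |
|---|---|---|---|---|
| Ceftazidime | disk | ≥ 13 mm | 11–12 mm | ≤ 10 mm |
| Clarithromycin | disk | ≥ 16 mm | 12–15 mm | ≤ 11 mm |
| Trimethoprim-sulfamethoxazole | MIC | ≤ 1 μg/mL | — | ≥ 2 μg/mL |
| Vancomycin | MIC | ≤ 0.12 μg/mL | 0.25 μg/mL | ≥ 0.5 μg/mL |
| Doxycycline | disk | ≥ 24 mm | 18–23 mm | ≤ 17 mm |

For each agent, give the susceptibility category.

Ceftazidime: 12 mm is in 11–12 mm — intermediate
Clarithromycin 10 mm: ≤ 11 mm → R
Trimethoprim-sulfamethoxazole: 0.06 μg/mL is ≤ 1 μg/mL → S
Vancomycin 0.25 μg/mL: = 0.25 μg/mL — Intermediate
Doxycycline (17 mm) ≤ 17 mm — resistant

I, R, S, I, R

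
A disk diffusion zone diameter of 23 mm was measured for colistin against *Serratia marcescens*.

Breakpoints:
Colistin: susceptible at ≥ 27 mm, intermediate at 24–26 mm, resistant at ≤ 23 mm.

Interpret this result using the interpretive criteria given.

Resistant

Colistin: 23 mm is ≤ 23 mm ⇒ resistant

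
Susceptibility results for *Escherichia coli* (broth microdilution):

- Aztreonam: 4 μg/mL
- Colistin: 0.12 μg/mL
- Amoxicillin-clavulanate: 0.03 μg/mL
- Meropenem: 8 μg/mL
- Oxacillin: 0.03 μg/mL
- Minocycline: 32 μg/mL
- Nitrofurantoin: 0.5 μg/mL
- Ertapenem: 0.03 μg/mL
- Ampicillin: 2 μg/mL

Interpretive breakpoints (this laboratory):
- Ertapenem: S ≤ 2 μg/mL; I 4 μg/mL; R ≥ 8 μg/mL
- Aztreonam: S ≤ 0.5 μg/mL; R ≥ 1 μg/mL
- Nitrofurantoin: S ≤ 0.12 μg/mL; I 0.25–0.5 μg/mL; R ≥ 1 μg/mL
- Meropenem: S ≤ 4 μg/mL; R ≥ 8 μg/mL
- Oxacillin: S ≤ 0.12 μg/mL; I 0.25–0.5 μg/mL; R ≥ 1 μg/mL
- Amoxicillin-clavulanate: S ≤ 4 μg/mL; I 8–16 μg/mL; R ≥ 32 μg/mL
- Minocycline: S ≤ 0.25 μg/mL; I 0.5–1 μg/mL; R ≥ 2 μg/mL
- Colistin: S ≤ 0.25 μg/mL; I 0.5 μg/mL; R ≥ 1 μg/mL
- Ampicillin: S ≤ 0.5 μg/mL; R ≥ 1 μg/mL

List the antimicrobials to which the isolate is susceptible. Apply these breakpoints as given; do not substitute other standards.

colistin, amoxicillin-clavulanate, oxacillin, ertapenem

Aztreonam 4 μg/mL: ≥ 1 μg/mL → resistant
Colistin: 0.12 μg/mL is ≤ 0.25 μg/mL ⇒ Susceptible
Amoxicillin-clavulanate 0.03 μg/mL: ≤ 4 μg/mL ⇒ Susceptible
Meropenem (8 μg/mL) ≥ 8 μg/mL → Resistant
Oxacillin: 0.03 μg/mL is ≤ 0.12 μg/mL → S
Minocycline (32 μg/mL) ≥ 2 μg/mL → Resistant
Nitrofurantoin (0.5 μg/mL) in 0.25–0.5 μg/mL → Intermediate
Ertapenem: 0.03 μg/mL is ≤ 2 μg/mL → S
Ampicillin: 2 μg/mL is ≥ 1 μg/mL ⇒ R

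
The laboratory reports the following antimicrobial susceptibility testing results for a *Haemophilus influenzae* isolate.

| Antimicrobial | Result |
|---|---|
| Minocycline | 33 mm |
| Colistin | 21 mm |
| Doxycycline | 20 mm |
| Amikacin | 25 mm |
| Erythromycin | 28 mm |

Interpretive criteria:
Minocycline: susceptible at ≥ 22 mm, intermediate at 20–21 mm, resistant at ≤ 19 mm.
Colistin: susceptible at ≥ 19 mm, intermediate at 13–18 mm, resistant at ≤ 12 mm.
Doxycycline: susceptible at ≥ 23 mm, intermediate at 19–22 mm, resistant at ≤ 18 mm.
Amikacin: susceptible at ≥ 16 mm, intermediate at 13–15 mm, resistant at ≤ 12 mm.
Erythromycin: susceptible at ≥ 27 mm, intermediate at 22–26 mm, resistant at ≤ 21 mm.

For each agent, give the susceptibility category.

S, S, I, S, S

Minocycline 33 mm: ≥ 22 mm — susceptible
Colistin (21 mm) ≥ 19 mm → Susceptible
Doxycycline 20 mm: in 19–22 mm — I
Amikacin: 25 mm is ≥ 16 mm → susceptible
Erythromycin 28 mm: ≥ 27 mm → susceptible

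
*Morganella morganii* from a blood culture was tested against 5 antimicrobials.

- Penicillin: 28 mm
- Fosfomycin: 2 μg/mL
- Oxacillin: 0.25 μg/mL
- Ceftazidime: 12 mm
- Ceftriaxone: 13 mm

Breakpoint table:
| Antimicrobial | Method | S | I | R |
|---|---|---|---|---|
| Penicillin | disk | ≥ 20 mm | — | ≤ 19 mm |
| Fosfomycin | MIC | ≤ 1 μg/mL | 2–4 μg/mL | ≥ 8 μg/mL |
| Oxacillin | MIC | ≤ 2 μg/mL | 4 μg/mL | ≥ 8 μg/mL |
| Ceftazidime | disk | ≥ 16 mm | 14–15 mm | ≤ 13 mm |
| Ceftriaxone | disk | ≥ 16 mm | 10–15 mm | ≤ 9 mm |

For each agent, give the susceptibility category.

S, I, S, R, I

Penicillin (28 mm) ≥ 20 mm — Susceptible
Fosfomycin (2 μg/mL) in 2–4 μg/mL → Intermediate
Oxacillin 0.25 μg/mL: ≤ 2 μg/mL → S
Ceftazidime (12 mm) ≤ 13 mm — R
Ceftriaxone 13 mm: in 10–15 mm → I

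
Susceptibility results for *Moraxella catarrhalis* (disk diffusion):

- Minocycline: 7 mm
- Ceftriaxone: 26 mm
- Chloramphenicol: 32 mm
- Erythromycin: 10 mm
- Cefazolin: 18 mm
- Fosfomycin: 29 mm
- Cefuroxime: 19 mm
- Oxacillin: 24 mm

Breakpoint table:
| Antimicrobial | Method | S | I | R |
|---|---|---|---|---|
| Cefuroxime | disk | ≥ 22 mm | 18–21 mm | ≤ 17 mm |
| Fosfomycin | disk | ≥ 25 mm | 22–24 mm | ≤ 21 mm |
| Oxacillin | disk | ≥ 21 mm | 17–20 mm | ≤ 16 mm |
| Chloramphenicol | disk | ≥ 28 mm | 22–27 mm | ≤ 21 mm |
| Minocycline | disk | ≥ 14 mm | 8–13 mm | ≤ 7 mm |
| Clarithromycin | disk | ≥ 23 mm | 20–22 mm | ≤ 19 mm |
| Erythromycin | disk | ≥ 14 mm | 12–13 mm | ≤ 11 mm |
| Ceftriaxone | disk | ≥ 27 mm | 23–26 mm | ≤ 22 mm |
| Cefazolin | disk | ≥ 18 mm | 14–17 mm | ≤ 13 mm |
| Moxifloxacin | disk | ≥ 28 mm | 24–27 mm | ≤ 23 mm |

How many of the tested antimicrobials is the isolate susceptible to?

4

Minocycline 7 mm: ≤ 7 mm → Resistant
Ceftriaxone 26 mm: in 23–26 mm — Intermediate
Chloramphenicol (32 mm) ≥ 28 mm ⇒ Susceptible
Erythromycin 10 mm: ≤ 11 mm — Resistant
Cefazolin (18 mm) ≥ 18 mm → Susceptible
Fosfomycin 29 mm: ≥ 25 mm ⇒ Susceptible
Cefuroxime 19 mm: in 18–21 mm — I
Oxacillin (24 mm) ≥ 21 mm — susceptible
Susceptible: 4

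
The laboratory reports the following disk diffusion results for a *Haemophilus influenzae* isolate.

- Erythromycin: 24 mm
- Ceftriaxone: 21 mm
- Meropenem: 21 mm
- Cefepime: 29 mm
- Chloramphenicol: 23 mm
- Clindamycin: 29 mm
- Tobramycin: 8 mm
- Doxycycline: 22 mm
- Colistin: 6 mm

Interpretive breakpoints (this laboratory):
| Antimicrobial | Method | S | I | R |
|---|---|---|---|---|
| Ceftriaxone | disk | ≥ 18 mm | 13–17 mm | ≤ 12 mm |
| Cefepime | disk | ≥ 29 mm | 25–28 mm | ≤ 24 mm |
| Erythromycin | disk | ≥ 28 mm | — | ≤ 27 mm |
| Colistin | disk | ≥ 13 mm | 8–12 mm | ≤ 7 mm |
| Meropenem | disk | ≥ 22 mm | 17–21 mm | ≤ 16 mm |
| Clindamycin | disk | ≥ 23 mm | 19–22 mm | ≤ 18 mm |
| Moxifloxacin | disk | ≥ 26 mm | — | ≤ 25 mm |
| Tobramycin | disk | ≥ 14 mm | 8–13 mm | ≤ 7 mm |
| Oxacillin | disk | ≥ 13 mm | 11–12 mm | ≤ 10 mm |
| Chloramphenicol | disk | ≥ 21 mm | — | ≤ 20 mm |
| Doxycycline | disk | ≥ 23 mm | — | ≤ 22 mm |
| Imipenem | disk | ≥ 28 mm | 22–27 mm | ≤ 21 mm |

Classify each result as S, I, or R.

R, S, I, S, S, S, I, R, R

Erythromycin 24 mm: ≤ 27 mm → resistant
Ceftriaxone 21 mm: ≥ 18 mm ⇒ susceptible
Meropenem (21 mm) in 17–21 mm → Intermediate
Cefepime: 29 mm is ≥ 29 mm → S
Chloramphenicol: 23 mm is ≥ 21 mm — S
Clindamycin: 29 mm is ≥ 23 mm → Susceptible
Tobramycin: 8 mm is in 8–13 mm — intermediate
Doxycycline 22 mm: ≤ 22 mm ⇒ R
Colistin: 6 mm is ≤ 7 mm ⇒ R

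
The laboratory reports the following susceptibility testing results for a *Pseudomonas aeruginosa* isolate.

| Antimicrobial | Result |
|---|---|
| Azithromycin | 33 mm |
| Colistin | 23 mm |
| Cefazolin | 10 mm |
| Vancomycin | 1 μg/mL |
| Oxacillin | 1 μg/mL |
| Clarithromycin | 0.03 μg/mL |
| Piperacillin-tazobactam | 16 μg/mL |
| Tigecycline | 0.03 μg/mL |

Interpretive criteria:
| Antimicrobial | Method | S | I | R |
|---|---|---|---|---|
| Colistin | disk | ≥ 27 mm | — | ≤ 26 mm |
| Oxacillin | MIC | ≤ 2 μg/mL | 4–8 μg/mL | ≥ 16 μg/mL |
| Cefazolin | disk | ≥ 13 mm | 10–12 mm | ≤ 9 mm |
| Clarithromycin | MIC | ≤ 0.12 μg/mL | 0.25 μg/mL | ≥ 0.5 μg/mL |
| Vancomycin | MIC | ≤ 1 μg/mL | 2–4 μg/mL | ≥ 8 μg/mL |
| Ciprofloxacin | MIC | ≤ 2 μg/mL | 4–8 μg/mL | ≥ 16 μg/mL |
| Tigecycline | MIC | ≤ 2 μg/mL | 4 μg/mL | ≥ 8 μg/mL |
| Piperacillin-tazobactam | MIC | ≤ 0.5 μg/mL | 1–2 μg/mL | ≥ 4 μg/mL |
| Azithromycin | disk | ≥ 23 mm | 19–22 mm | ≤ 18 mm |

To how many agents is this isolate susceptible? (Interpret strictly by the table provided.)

5

Azithromycin (33 mm) ≥ 23 mm — Susceptible
Colistin 23 mm: ≤ 26 mm → Resistant
Cefazolin 10 mm: in 10–12 mm ⇒ Intermediate
Vancomycin: 1 μg/mL is ≤ 1 μg/mL → Susceptible
Oxacillin: 1 μg/mL is ≤ 2 μg/mL ⇒ susceptible
Clarithromycin 0.03 μg/mL: ≤ 0.12 μg/mL — Susceptible
Piperacillin-tazobactam 16 μg/mL: ≥ 4 μg/mL ⇒ R
Tigecycline: 0.03 μg/mL is ≤ 2 μg/mL → S
Susceptible: 5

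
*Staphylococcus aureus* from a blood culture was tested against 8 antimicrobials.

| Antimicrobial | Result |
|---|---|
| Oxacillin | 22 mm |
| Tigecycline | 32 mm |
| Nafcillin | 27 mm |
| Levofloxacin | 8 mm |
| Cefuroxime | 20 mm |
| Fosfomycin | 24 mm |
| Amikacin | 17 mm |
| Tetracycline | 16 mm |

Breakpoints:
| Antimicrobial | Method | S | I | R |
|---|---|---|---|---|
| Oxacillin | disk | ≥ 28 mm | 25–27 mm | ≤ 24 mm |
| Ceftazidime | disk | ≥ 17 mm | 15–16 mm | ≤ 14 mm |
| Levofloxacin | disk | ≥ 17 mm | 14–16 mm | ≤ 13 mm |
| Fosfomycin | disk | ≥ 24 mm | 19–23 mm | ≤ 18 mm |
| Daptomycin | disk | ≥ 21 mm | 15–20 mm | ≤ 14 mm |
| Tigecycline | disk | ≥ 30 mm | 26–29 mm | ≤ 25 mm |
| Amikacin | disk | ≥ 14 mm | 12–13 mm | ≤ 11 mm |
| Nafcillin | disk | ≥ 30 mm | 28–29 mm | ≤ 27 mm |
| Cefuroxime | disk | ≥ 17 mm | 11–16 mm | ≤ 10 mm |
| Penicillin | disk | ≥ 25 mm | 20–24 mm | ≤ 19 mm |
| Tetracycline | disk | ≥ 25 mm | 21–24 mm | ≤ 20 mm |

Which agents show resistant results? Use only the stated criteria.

oxacillin, nafcillin, levofloxacin, tetracycline

Oxacillin: 22 mm is ≤ 24 mm → Resistant
Tigecycline: 32 mm is ≥ 30 mm ⇒ susceptible
Nafcillin (27 mm) ≤ 27 mm ⇒ Resistant
Levofloxacin: 8 mm is ≤ 13 mm — Resistant
Cefuroxime 20 mm: ≥ 17 mm — susceptible
Fosfomycin 24 mm: ≥ 24 mm → S
Amikacin 17 mm: ≥ 14 mm — susceptible
Tetracycline: 16 mm is ≤ 20 mm → resistant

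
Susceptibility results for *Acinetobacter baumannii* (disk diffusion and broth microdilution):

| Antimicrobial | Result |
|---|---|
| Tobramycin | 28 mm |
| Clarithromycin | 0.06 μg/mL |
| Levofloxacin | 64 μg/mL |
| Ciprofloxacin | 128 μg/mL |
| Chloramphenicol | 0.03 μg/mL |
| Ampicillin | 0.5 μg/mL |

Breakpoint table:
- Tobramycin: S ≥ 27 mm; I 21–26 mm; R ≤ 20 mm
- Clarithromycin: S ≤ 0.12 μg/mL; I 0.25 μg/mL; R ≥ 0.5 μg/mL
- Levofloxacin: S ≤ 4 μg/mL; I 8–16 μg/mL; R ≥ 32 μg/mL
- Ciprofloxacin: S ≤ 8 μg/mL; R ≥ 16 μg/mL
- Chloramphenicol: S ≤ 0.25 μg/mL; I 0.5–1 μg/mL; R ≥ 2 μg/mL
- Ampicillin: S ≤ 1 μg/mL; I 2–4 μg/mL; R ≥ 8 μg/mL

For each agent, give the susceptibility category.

Tobramycin (28 mm) ≥ 27 mm → S
Clarithromycin 0.06 μg/mL: ≤ 0.12 μg/mL — S
Levofloxacin: 64 μg/mL is ≥ 32 μg/mL ⇒ Resistant
Ciprofloxacin (128 μg/mL) ≥ 16 μg/mL ⇒ resistant
Chloramphenicol 0.03 μg/mL: ≤ 0.25 μg/mL → S
Ampicillin: 0.5 μg/mL is ≤ 1 μg/mL ⇒ susceptible

S, S, R, R, S, S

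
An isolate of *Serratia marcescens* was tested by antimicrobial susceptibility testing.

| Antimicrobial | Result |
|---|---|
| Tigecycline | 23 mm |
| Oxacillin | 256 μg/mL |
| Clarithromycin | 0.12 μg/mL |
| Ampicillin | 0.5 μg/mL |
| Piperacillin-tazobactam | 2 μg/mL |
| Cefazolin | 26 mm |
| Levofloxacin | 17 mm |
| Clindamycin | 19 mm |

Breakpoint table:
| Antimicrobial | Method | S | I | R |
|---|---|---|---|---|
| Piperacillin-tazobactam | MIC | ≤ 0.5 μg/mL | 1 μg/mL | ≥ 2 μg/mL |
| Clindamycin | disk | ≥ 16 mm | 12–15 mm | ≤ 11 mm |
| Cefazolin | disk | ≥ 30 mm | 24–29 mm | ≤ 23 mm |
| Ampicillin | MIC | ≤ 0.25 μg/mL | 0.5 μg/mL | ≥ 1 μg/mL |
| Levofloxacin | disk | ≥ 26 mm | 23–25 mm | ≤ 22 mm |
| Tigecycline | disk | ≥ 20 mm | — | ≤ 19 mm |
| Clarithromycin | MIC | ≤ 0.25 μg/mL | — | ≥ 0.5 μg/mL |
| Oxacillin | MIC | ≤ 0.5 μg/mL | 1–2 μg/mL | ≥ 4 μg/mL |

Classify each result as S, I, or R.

S, R, S, I, R, I, R, S

Tigecycline 23 mm: ≥ 20 mm — Susceptible
Oxacillin: 256 μg/mL is ≥ 4 μg/mL — resistant
Clarithromycin: 0.12 μg/mL is ≤ 0.25 μg/mL — S
Ampicillin 0.5 μg/mL: = 0.5 μg/mL → I
Piperacillin-tazobactam (2 μg/mL) ≥ 2 μg/mL — Resistant
Cefazolin (26 mm) in 24–29 mm → Intermediate
Levofloxacin (17 mm) ≤ 22 mm → Resistant
Clindamycin 19 mm: ≥ 16 mm ⇒ susceptible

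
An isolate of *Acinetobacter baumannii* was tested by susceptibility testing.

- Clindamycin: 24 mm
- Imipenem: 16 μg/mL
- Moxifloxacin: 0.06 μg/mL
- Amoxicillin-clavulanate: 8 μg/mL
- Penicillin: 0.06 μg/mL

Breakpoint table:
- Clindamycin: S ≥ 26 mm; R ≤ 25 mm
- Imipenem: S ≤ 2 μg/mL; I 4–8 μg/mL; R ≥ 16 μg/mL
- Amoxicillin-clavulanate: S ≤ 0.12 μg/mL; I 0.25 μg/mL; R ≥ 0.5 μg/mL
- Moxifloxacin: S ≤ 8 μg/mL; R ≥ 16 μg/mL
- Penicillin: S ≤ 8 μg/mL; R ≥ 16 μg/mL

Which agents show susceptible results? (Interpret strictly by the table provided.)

moxifloxacin, penicillin

Clindamycin (24 mm) ≤ 25 mm — resistant
Imipenem: 16 μg/mL is ≥ 16 μg/mL ⇒ R
Moxifloxacin: 0.06 μg/mL is ≤ 8 μg/mL → susceptible
Amoxicillin-clavulanate (8 μg/mL) ≥ 0.5 μg/mL ⇒ R
Penicillin: 0.06 μg/mL is ≤ 8 μg/mL → S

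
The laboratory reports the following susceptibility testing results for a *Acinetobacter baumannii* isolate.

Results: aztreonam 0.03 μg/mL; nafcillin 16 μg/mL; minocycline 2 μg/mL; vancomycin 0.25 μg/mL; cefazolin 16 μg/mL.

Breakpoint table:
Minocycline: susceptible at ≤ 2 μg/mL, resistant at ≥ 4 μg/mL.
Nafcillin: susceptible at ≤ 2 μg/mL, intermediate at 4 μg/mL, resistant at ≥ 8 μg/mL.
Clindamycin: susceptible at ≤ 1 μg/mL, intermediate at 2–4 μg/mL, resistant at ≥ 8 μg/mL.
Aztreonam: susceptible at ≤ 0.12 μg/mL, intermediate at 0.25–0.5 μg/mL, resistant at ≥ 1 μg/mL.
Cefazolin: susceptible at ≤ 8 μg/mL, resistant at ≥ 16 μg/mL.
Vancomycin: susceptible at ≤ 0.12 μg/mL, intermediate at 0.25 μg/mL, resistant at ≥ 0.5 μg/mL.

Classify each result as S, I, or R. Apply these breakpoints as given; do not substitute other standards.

Aztreonam: 0.03 μg/mL is ≤ 0.12 μg/mL — S
Nafcillin: 16 μg/mL is ≥ 8 μg/mL — Resistant
Minocycline: 2 μg/mL is ≤ 2 μg/mL → S
Vancomycin: 0.25 μg/mL is = 0.25 μg/mL ⇒ intermediate
Cefazolin 16 μg/mL: ≥ 16 μg/mL — resistant

S, R, S, I, R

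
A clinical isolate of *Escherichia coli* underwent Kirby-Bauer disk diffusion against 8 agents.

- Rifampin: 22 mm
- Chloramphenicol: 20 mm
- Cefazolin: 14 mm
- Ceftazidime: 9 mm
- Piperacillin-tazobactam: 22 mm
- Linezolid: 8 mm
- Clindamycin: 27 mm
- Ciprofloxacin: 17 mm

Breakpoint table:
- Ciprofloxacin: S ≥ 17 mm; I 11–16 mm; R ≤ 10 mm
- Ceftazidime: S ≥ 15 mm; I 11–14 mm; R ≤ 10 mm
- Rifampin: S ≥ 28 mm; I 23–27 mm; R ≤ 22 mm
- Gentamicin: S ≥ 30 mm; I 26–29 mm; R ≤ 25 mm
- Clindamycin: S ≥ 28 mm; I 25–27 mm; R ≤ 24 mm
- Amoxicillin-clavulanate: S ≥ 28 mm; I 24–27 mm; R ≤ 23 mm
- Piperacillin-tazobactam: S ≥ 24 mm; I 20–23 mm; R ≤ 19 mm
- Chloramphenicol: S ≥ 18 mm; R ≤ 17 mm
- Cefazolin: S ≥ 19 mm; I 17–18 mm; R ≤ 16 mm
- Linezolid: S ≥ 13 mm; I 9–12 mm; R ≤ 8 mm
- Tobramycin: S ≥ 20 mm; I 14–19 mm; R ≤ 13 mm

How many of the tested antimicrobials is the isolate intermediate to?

2

Rifampin (22 mm) ≤ 22 mm — R
Chloramphenicol (20 mm) ≥ 18 mm — Susceptible
Cefazolin (14 mm) ≤ 16 mm → Resistant
Ceftazidime (9 mm) ≤ 10 mm → R
Piperacillin-tazobactam (22 mm) in 20–23 mm ⇒ I
Linezolid 8 mm: ≤ 8 mm ⇒ Resistant
Clindamycin 27 mm: in 25–27 mm — intermediate
Ciprofloxacin 17 mm: ≥ 17 mm → S
Intermediate: 2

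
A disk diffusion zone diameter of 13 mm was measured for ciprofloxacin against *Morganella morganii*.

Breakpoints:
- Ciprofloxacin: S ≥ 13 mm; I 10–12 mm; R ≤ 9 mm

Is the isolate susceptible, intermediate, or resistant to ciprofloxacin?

Susceptible

Ciprofloxacin (13 mm) ≥ 13 mm ⇒ S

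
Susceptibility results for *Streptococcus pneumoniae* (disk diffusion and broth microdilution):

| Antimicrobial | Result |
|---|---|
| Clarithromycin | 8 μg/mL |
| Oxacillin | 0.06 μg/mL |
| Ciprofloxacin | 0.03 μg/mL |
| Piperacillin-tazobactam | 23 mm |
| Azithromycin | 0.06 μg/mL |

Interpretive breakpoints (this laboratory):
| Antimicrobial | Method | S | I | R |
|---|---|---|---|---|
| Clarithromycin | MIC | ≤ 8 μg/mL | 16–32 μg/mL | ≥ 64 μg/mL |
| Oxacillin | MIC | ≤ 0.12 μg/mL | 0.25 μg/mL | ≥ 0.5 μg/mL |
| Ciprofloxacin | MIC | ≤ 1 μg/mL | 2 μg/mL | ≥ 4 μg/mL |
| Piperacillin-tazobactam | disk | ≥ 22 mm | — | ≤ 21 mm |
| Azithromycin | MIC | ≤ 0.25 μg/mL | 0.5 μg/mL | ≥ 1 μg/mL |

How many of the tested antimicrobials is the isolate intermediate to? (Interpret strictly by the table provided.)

Clarithromycin: 8 μg/mL is ≤ 8 μg/mL → susceptible
Oxacillin: 0.06 μg/mL is ≤ 0.12 μg/mL — S
Ciprofloxacin 0.03 μg/mL: ≤ 1 μg/mL ⇒ susceptible
Piperacillin-tazobactam (23 mm) ≥ 22 mm → S
Azithromycin 0.06 μg/mL: ≤ 0.25 μg/mL — Susceptible
Intermediate: 0

0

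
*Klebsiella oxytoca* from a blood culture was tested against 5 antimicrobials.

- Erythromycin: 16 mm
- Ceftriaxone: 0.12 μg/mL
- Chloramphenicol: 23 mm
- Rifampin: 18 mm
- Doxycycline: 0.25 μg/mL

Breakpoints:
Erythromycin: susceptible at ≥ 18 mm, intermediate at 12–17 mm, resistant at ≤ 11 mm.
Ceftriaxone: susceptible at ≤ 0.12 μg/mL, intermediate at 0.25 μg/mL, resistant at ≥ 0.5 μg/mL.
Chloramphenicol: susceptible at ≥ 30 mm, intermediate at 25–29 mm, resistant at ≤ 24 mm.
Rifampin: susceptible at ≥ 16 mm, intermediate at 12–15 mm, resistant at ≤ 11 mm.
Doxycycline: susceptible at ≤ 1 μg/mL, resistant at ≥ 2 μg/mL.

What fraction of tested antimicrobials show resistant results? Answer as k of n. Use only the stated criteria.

Erythromycin (16 mm) in 12–17 mm → I
Ceftriaxone (0.12 μg/mL) ≤ 0.12 μg/mL → Susceptible
Chloramphenicol 23 mm: ≤ 24 mm → resistant
Rifampin: 18 mm is ≥ 16 mm — S
Doxycycline (0.25 μg/mL) ≤ 1 μg/mL → susceptible
Resistant: 1/5

1 of 5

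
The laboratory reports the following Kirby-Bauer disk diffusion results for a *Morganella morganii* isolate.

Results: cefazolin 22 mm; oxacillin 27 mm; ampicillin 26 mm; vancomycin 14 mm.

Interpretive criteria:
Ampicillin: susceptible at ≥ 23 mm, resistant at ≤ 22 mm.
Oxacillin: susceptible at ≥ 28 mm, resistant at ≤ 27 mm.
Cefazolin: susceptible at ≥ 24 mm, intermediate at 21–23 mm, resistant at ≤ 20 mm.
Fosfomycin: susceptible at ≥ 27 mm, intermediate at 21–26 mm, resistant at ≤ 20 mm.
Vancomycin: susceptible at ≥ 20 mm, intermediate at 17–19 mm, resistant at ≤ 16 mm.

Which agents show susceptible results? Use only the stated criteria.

Cefazolin 22 mm: in 21–23 mm — intermediate
Oxacillin 27 mm: ≤ 27 mm — resistant
Ampicillin (26 mm) ≥ 23 mm → susceptible
Vancomycin 14 mm: ≤ 16 mm — R

ampicillin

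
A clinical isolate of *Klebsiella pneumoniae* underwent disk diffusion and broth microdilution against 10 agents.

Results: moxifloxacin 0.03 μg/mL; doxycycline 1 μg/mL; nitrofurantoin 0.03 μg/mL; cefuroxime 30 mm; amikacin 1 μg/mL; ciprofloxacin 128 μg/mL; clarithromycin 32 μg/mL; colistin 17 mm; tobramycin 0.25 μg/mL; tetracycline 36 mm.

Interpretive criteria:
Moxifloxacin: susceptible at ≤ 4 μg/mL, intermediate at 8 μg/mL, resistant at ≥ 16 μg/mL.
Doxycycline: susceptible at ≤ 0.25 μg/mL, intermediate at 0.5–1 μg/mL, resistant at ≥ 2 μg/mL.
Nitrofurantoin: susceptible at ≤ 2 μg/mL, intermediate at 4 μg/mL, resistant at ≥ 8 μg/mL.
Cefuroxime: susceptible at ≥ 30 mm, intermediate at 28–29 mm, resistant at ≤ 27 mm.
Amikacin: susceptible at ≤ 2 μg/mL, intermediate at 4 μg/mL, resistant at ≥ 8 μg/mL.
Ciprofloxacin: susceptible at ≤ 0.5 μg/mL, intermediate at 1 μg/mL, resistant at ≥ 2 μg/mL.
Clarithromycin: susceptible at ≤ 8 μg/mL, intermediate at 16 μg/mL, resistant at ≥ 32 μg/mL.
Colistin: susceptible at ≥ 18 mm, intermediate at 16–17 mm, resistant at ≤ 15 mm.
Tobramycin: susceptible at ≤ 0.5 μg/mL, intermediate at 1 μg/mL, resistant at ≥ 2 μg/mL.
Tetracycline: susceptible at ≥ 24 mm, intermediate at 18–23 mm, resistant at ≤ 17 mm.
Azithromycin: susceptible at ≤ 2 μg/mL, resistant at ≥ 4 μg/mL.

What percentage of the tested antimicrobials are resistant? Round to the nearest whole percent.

20%

Moxifloxacin 0.03 μg/mL: ≤ 4 μg/mL — susceptible
Doxycycline: 1 μg/mL is in 0.5–1 μg/mL — intermediate
Nitrofurantoin: 0.03 μg/mL is ≤ 2 μg/mL → Susceptible
Cefuroxime 30 mm: ≥ 30 mm ⇒ Susceptible
Amikacin 1 μg/mL: ≤ 2 μg/mL ⇒ S
Ciprofloxacin (128 μg/mL) ≥ 2 μg/mL ⇒ Resistant
Clarithromycin 32 μg/mL: ≥ 32 μg/mL ⇒ Resistant
Colistin 17 mm: in 16–17 mm → Intermediate
Tobramycin 0.25 μg/mL: ≤ 0.5 μg/mL → susceptible
Tetracycline: 36 mm is ≥ 24 mm → S
Resistant: 2/10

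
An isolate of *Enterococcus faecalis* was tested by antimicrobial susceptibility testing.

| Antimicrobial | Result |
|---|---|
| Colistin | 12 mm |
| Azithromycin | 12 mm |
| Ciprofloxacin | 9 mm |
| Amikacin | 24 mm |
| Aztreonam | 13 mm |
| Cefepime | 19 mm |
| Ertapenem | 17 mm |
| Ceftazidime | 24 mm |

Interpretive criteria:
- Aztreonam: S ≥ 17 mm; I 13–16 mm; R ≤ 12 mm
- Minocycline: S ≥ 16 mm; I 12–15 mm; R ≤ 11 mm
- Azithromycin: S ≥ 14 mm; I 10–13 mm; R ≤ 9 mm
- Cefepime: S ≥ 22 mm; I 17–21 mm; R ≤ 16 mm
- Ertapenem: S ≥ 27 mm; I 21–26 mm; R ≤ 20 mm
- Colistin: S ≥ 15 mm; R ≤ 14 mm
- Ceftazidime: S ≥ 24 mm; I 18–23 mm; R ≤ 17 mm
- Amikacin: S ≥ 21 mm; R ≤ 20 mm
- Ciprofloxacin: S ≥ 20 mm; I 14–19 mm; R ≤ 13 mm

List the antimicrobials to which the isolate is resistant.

Colistin: 12 mm is ≤ 14 mm — R
Azithromycin 12 mm: in 10–13 mm — Intermediate
Ciprofloxacin: 9 mm is ≤ 13 mm — Resistant
Amikacin 24 mm: ≥ 21 mm → Susceptible
Aztreonam: 13 mm is in 13–16 mm ⇒ intermediate
Cefepime: 19 mm is in 17–21 mm → intermediate
Ertapenem 17 mm: ≤ 20 mm ⇒ resistant
Ceftazidime: 24 mm is ≥ 24 mm ⇒ S

colistin, ciprofloxacin, ertapenem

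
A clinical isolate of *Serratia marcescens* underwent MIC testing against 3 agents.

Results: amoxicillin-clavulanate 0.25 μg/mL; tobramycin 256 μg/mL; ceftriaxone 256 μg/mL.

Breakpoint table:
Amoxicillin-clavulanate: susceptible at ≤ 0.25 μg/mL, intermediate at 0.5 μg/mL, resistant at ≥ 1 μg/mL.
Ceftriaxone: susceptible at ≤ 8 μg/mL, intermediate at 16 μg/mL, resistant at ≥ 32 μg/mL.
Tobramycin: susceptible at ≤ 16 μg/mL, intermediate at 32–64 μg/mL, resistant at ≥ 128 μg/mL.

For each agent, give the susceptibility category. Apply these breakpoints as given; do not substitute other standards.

S, R, R

Amoxicillin-clavulanate: 0.25 μg/mL is ≤ 0.25 μg/mL — susceptible
Tobramycin 256 μg/mL: ≥ 128 μg/mL → R
Ceftriaxone: 256 μg/mL is ≥ 32 μg/mL — R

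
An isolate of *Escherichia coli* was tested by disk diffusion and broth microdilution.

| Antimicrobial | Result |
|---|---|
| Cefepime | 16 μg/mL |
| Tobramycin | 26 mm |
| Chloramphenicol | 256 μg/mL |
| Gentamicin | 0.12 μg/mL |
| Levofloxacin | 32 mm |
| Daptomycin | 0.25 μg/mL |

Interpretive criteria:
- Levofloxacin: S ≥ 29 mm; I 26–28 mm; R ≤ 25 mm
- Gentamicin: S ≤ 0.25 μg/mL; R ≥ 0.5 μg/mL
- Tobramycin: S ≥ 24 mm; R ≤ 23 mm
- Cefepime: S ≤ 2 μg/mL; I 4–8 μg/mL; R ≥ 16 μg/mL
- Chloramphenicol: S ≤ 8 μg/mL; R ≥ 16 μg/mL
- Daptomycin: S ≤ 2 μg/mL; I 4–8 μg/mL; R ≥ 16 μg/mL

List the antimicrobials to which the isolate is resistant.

cefepime, chloramphenicol

Cefepime: 16 μg/mL is ≥ 16 μg/mL ⇒ Resistant
Tobramycin (26 mm) ≥ 24 mm — Susceptible
Chloramphenicol 256 μg/mL: ≥ 16 μg/mL — R
Gentamicin (0.12 μg/mL) ≤ 0.25 μg/mL ⇒ susceptible
Levofloxacin 32 mm: ≥ 29 mm — susceptible
Daptomycin 0.25 μg/mL: ≤ 2 μg/mL → S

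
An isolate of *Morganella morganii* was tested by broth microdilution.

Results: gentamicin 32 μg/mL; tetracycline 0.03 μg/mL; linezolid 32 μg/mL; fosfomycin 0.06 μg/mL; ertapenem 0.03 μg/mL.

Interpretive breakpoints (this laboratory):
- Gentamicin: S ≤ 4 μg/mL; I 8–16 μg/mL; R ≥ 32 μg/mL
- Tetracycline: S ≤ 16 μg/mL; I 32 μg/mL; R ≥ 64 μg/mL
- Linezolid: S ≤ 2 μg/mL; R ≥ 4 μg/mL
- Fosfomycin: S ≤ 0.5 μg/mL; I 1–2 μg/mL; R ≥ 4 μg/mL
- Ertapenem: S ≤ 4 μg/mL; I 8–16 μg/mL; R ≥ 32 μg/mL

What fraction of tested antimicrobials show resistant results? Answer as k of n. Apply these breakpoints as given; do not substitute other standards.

2 of 5

Gentamicin (32 μg/mL) ≥ 32 μg/mL ⇒ Resistant
Tetracycline: 0.03 μg/mL is ≤ 16 μg/mL → susceptible
Linezolid 32 μg/mL: ≥ 4 μg/mL — Resistant
Fosfomycin: 0.06 μg/mL is ≤ 0.5 μg/mL → Susceptible
Ertapenem (0.03 μg/mL) ≤ 4 μg/mL ⇒ susceptible
Resistant: 2/5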